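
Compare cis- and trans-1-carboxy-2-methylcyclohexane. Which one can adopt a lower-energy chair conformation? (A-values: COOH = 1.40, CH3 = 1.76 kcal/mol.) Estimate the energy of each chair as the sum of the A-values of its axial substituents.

trans

At 1,2 positions (parity opposite): cis → (a,e or e,a); trans → (e,e or a,a).
Best chair for cis: E = 1.40 kcal/mol; best chair for trans: E = 0.00 kcal/mol.
The trans isomer is lower by 1.40 kcal/mol.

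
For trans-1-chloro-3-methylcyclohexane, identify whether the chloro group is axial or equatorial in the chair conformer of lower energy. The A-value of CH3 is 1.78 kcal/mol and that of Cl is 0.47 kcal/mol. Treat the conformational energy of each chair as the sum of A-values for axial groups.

C1 and C3 have the same parity, so for the trans isomer the two substituents are one axial and one equatorial in each chair.
Chair I (methyl axial, chloro equatorial): E = 1.78 kcal/mol.
Chair II (methyl equatorial, chloro axial): E = 0.47 kcal/mol.
Chair II is the more stable (lower-energy) conformer, and in that chair the chloro group is axial.

axial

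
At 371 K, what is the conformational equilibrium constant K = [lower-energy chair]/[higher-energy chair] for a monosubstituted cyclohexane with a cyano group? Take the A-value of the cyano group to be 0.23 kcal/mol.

One chair has the cyano group axial (E = 0.23 kcal/mol) and the other has it equatorial (E = 0).
ΔG = 0.23 kcal/mol between the two chairs.
K = exp(ΔG/RT) with R = 1.987×10⁻³ kcal mol⁻¹ K⁻¹ and T = 371 K gives K ≈ 1.37.

K ≈ 1.37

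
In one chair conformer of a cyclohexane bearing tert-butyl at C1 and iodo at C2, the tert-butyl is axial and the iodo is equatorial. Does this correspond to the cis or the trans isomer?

cis

C1 and C2 have opposite parity, so their axial bonds point in opposite directions.
With opposite-parity carbons, two substituents on the same face are one axial and one equatorial; opposite faces give both axial or both equatorial.
Here the groups are axial/equatorial → same face → cis.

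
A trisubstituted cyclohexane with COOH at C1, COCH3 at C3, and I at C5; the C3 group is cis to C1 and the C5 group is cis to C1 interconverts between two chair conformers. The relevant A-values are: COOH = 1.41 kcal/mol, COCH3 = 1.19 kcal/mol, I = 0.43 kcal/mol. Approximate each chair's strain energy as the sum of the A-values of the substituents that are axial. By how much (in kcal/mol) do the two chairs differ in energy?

Chair I (carboxyl axial, acetyl axial, iodo axial): E = 3.03 kcal/mol.
Chair II (carboxyl equatorial, acetyl equatorial, iodo equatorial): E = 0.00 kcal/mol.
ΔE = 3.03 − 0.00 = 3.03 kcal/mol; chair II is more stable.

3.03 kcal/mol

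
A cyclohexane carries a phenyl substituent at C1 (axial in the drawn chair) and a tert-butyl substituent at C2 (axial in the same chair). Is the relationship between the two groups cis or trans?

trans

C1 and C2 have opposite parity, so their axial bonds point in opposite directions.
With opposite-parity carbons, two substituents on the same face are one axial and one equatorial; opposite faces give both axial or both equatorial.
Here the groups are axial/axial → opposite face → trans.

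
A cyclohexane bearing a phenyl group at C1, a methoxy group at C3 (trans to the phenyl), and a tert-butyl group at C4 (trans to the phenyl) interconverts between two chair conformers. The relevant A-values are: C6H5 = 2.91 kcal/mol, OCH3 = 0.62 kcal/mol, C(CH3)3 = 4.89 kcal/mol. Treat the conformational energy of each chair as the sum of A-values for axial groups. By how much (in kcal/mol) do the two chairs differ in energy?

7.18 kcal/mol

Chair I (phenyl axial, methoxy equatorial, tert-butyl axial): E = 7.80 kcal/mol.
Chair II (phenyl equatorial, methoxy axial, tert-butyl equatorial): E = 0.62 kcal/mol.
ΔE = 7.80 − 0.62 = 7.18 kcal/mol; chair II is more stable.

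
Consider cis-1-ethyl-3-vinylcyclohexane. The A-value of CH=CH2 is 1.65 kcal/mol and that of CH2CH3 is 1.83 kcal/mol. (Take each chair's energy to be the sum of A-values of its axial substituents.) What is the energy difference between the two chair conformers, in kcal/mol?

C1 and C3 have the same parity, so for the cis isomer the two substituents are e,e in one chair and a,a in the other.
Chair I (vinyl axial, ethyl axial): E = 3.48 kcal/mol.
Chair II (vinyl equatorial, ethyl equatorial): E = 0.00 kcal/mol.
ΔE = 3.48 − 0.00 = 3.48 kcal/mol; chair II is more stable.

3.48 kcal/mol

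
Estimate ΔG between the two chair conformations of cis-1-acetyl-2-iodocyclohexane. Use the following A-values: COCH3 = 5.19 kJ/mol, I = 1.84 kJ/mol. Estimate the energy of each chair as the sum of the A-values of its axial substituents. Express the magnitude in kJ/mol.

3.35 kJ/mol

C1 and C2 have opposite parity, so for the cis isomer the two substituents are one axial and one equatorial in each chair.
Chair I (acetyl axial, iodo equatorial): E = 5.19 kJ/mol.
Chair II (acetyl equatorial, iodo axial): E = 1.84 kJ/mol.
ΔE = 5.19 − 1.84 = 3.35 kJ/mol; chair II is more stable.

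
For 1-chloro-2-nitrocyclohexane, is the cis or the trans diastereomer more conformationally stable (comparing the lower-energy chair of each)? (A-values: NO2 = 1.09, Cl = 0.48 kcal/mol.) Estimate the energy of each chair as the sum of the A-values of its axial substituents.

trans

At 1,2 positions (parity opposite): cis → (a,e or e,a); trans → (e,e or a,a).
Best chair for cis: E = 0.48 kcal/mol; best chair for trans: E = 0.00 kcal/mol.
The trans isomer is lower by 0.48 kcal/mol.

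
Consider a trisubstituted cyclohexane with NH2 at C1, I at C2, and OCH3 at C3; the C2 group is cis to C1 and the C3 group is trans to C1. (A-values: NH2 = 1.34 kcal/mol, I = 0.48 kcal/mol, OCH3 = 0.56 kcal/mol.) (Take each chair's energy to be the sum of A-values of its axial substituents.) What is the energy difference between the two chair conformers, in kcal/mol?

Chair I (amino axial, iodo equatorial, methoxy equatorial): E = 1.34 kcal/mol.
Chair II (amino equatorial, iodo axial, methoxy axial): E = 1.04 kcal/mol.
ΔE = 1.34 − 1.04 = 0.30 kcal/mol; chair II is more stable.

0.30 kcal/mol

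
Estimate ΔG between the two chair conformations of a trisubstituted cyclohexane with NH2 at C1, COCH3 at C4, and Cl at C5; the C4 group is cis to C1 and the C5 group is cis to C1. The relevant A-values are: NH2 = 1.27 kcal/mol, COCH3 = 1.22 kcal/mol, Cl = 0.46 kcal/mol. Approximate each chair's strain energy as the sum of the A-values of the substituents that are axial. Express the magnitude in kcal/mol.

0.51 kcal/mol

Chair I (amino axial, acetyl equatorial, chloro axial): E = 1.73 kcal/mol.
Chair II (amino equatorial, acetyl axial, chloro equatorial): E = 1.22 kcal/mol.
ΔE = 1.73 − 1.22 = 0.51 kcal/mol; chair II is more stable.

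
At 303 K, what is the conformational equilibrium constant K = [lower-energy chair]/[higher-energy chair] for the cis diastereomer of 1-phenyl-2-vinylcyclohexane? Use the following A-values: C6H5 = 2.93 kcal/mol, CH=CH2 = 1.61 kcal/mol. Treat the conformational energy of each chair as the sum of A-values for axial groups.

K ≈ 8.96

C1 and C2 have opposite parity, so for the cis isomer the two substituents are one axial and one equatorial in each chair.
Chair I (phenyl axial, vinyl equatorial): E = 2.93 kcal/mol; chair II (phenyl equatorial, vinyl axial): E = 1.61 kcal/mol.
ΔG = 1.32 kcal/mol between the two chairs.
K = exp(ΔG/RT) with R = 1.987×10⁻³ kcal mol⁻¹ K⁻¹ and T = 303 K gives K ≈ 8.96.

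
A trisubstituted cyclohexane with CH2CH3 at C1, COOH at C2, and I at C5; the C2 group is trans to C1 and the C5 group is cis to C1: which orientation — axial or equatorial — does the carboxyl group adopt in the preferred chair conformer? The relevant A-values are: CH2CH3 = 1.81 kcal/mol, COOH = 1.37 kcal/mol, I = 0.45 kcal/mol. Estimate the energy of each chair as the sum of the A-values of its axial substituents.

Chair I (ethyl axial, carboxyl axial, iodo axial): E = 3.63 kcal/mol.
Chair II (ethyl equatorial, carboxyl equatorial, iodo equatorial): E = 0.00 kcal/mol.
Chair II is the more stable (lower-energy) conformer, and in that chair the carboxyl group is equatorial.

equatorial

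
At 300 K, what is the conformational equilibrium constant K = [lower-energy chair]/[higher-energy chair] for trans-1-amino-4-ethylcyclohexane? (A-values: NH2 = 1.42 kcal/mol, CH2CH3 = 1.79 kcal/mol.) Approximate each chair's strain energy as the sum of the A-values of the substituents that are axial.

K ≈ 218

C1 and C4 have opposite parity, so for the trans isomer the two substituents are e,e in one chair and a,a in the other.
Chair I (amino axial, ethyl axial): E = 3.21 kcal/mol; chair II (amino equatorial, ethyl equatorial): E = 0.00 kcal/mol.
ΔG = 3.21 kcal/mol between the two chairs.
K = exp(ΔG/RT) with R = 1.987×10⁻³ kcal mol⁻¹ K⁻¹ and T = 300 K gives K ≈ 218.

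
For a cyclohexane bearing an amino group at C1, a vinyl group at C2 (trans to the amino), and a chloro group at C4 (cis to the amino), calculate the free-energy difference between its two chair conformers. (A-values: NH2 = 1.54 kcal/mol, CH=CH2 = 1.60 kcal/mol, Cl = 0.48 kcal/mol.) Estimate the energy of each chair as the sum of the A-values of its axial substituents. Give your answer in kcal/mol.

2.66 kcal/mol

Chair I (amino axial, vinyl axial, chloro equatorial): E = 3.14 kcal/mol.
Chair II (amino equatorial, vinyl equatorial, chloro axial): E = 0.48 kcal/mol.
ΔE = 3.14 − 0.48 = 2.66 kcal/mol; chair II is more stable.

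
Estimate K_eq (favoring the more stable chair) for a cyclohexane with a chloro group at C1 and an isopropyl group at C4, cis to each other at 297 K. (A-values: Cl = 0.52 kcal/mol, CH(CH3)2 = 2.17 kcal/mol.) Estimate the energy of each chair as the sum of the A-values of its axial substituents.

C1 and C4 have opposite parity, so for the cis isomer the two substituents are one axial and one equatorial in each chair.
Chair I (chloro axial, isopropyl equatorial): E = 0.52 kcal/mol; chair II (chloro equatorial, isopropyl axial): E = 2.17 kcal/mol.
ΔG = 1.65 kcal/mol between the two chairs.
K = exp(ΔG/RT) with R = 1.987×10⁻³ kcal mol⁻¹ K⁻¹ and T = 297 K gives K ≈ 16.4.

K ≈ 16.4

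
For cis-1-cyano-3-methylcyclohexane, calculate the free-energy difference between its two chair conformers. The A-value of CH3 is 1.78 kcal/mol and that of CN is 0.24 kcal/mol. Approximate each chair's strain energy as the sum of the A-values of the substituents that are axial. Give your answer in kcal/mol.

C1 and C3 have the same parity, so for the cis isomer the two substituents are e,e in one chair and a,a in the other.
Chair I (methyl axial, cyano axial): E = 2.02 kcal/mol.
Chair II (methyl equatorial, cyano equatorial): E = 0.00 kcal/mol.
ΔE = 2.02 − 0.00 = 2.02 kcal/mol; chair II is more stable.

2.02 kcal/mol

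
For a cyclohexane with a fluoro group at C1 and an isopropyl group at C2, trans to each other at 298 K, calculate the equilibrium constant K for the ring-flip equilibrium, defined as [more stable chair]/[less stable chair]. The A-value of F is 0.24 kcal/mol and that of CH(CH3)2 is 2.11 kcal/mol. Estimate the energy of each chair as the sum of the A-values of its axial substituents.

C1 and C2 have opposite parity, so for the trans isomer the two substituents are e,e in one chair and a,a in the other.
Chair I (fluoro axial, isopropyl axial): E = 2.35 kcal/mol; chair II (fluoro equatorial, isopropyl equatorial): E = 0.00 kcal/mol.
ΔG = 2.35 kcal/mol between the two chairs.
K = exp(ΔG/RT) with R = 1.987×10⁻³ kcal mol⁻¹ K⁻¹ and T = 298 K gives K ≈ 52.9.

K ≈ 52.9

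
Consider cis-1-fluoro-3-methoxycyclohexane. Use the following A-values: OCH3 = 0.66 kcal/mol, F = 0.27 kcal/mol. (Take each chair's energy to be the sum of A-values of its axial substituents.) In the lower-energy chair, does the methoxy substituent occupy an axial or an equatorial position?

equatorial

C1 and C3 have the same parity, so for the cis isomer the two substituents are e,e in one chair and a,a in the other.
Chair I (methoxy axial, fluoro axial): E = 0.93 kcal/mol.
Chair II (methoxy equatorial, fluoro equatorial): E = 0.00 kcal/mol.
Chair II is the more stable (lower-energy) conformer, and in that chair the methoxy group is equatorial.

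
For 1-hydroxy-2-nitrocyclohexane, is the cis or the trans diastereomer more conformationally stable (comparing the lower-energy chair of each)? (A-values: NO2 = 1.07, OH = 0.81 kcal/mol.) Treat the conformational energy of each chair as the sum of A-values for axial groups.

At 1,2 positions (parity opposite): cis → (a,e or e,a); trans → (e,e or a,a).
Best chair for cis: E = 0.81 kcal/mol; best chair for trans: E = 0.00 kcal/mol.
The trans isomer is lower by 0.81 kcal/mol.

trans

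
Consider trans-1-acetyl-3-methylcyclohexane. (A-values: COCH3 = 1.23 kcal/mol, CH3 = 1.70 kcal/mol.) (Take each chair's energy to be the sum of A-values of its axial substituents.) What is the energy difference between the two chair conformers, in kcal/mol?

C1 and C3 have the same parity, so for the trans isomer the two substituents are one axial and one equatorial in each chair.
Chair I (acetyl axial, methyl equatorial): E = 1.23 kcal/mol.
Chair II (acetyl equatorial, methyl axial): E = 1.70 kcal/mol.
ΔE = 1.70 − 1.23 = 0.47 kcal/mol; chair I is more stable.

0.47 kcal/mol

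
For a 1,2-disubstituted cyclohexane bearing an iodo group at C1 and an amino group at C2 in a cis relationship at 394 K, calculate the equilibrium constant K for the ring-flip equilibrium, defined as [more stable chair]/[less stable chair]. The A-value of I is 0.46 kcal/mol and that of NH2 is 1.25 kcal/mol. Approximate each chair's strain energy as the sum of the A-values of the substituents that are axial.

K ≈ 2.74

C1 and C2 have opposite parity, so for the cis isomer the two substituents are one axial and one equatorial in each chair.
Chair I (iodo axial, amino equatorial): E = 0.46 kcal/mol; chair II (iodo equatorial, amino axial): E = 1.25 kcal/mol.
ΔG = 0.79 kcal/mol between the two chairs.
K = exp(ΔG/RT) with R = 1.987×10⁻³ kcal mol⁻¹ K⁻¹ and T = 394 K gives K ≈ 2.74.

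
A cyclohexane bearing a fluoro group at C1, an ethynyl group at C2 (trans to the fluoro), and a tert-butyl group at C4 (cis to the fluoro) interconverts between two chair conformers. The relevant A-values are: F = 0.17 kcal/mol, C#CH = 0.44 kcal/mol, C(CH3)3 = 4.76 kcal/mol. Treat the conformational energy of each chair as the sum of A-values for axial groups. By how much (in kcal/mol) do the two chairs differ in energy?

4.15 kcal/mol

Chair I (fluoro axial, ethynyl axial, tert-butyl equatorial): E = 0.61 kcal/mol.
Chair II (fluoro equatorial, ethynyl equatorial, tert-butyl axial): E = 4.76 kcal/mol.
ΔE = 4.76 − 0.61 = 4.15 kcal/mol; chair I is more stable.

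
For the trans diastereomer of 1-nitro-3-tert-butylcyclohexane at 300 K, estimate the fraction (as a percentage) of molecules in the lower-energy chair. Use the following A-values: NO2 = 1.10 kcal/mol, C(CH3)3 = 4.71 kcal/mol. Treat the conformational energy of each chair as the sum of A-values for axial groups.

C1 and C3 have the same parity, so for the trans isomer the two substituents are one axial and one equatorial in each chair.
Chair I (nitro axial, tert-butyl equatorial): E = 1.10 kcal/mol; chair II (nitro equatorial, tert-butyl axial): E = 4.71 kcal/mol.
ΔG = 3.61 kcal/mol between the two chairs.
K = exp(ΔG/RT) with R = 1.987×10⁻³ kcal mol⁻¹ K⁻¹ and T = 300 K gives K ≈ 427.
Fraction in the lower-energy chair = K/(K+1) = 99.8%.

99.8%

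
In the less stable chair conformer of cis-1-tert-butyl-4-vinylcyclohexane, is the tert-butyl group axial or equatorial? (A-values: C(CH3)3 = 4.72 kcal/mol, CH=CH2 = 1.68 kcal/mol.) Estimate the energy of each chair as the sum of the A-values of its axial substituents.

axial

C1 and C4 have opposite parity, so for the cis isomer the two substituents are one axial and one equatorial in each chair.
Chair I (tert-butyl axial, vinyl equatorial): E = 4.72 kcal/mol.
Chair II (tert-butyl equatorial, vinyl axial): E = 1.68 kcal/mol.
Chair I is the less stable (higher-energy) conformer, and in that chair the tert-butyl group is axial.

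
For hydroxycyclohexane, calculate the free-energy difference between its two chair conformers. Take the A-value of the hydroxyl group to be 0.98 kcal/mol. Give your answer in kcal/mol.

0.98 kcal/mol

A monosubstituted cyclohexane has one chair with the hydroxyl group axial (E = A = 0.98 kcal/mol) and one with it equatorial (E = 0).
ΔE = 0.98 − 0 = 0.98 kcal/mol.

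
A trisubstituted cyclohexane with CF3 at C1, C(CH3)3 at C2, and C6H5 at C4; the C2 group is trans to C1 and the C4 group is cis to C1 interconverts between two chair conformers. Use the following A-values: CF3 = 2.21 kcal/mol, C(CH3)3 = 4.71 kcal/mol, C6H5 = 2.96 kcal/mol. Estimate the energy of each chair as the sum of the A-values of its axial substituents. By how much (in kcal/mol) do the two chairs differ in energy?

Chair I (trifluoromethyl axial, tert-butyl axial, phenyl equatorial): E = 6.92 kcal/mol.
Chair II (trifluoromethyl equatorial, tert-butyl equatorial, phenyl axial): E = 2.96 kcal/mol.
ΔE = 6.92 − 2.96 = 3.96 kcal/mol; chair II is more stable.

3.96 kcal/mol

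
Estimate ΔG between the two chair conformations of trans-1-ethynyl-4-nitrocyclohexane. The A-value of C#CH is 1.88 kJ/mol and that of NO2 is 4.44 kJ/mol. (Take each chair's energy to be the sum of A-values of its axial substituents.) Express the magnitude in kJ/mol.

C1 and C4 have opposite parity, so for the trans isomer the two substituents are e,e in one chair and a,a in the other.
Chair I (ethynyl axial, nitro axial): E = 6.32 kJ/mol.
Chair II (ethynyl equatorial, nitro equatorial): E = 0.00 kJ/mol.
ΔE = 6.32 − 0.00 = 6.32 kJ/mol; chair II is more stable.

6.32 kJ/mol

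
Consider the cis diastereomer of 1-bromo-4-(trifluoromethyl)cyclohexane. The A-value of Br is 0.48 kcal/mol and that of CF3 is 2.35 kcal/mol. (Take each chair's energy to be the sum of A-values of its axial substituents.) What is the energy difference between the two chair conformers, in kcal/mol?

C1 and C4 have opposite parity, so for the cis isomer the two substituents are one axial and one equatorial in each chair.
Chair I (bromo axial, trifluoromethyl equatorial): E = 0.48 kcal/mol.
Chair II (bromo equatorial, trifluoromethyl axial): E = 2.35 kcal/mol.
ΔE = 2.35 − 0.48 = 1.87 kcal/mol; chair I is more stable.

1.87 kcal/mol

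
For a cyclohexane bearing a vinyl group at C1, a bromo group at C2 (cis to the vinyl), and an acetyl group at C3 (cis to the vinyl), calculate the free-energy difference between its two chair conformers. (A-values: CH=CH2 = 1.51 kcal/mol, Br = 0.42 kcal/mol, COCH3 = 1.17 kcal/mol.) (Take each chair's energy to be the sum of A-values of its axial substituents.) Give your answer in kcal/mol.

2.26 kcal/mol

Chair I (vinyl axial, bromo equatorial, acetyl axial): E = 2.68 kcal/mol.
Chair II (vinyl equatorial, bromo axial, acetyl equatorial): E = 0.42 kcal/mol.
ΔE = 2.68 − 0.42 = 2.26 kcal/mol; chair II is more stable.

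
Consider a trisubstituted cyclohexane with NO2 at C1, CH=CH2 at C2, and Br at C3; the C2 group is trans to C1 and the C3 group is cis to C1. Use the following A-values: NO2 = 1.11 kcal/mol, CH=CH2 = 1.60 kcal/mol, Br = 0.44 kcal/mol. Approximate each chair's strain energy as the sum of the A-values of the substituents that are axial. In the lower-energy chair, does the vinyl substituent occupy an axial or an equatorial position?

Chair I (nitro axial, vinyl axial, bromo axial): E = 3.15 kcal/mol.
Chair II (nitro equatorial, vinyl equatorial, bromo equatorial): E = 0.00 kcal/mol.
Chair II is the more stable (lower-energy) conformer, and in that chair the vinyl group is equatorial.

equatorial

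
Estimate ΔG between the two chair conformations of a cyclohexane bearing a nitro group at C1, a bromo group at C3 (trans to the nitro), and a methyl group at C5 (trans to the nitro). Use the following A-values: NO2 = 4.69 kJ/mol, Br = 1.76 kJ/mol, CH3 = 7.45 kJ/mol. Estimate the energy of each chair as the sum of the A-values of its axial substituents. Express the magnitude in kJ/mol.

4.52 kJ/mol

Chair I (nitro axial, bromo equatorial, methyl equatorial): E = 4.69 kJ/mol.
Chair II (nitro equatorial, bromo axial, methyl axial): E = 9.21 kJ/mol.
ΔE = 9.21 − 4.69 = 4.52 kJ/mol; chair I is more stable.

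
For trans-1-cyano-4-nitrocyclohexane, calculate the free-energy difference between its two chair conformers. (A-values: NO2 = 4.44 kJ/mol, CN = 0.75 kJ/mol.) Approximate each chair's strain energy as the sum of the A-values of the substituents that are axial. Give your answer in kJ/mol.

5.19 kJ/mol

C1 and C4 have opposite parity, so for the trans isomer the two substituents are e,e in one chair and a,a in the other.
Chair I (nitro axial, cyano axial): E = 5.19 kJ/mol.
Chair II (nitro equatorial, cyano equatorial): E = 0.00 kJ/mol.
ΔE = 5.19 − 0.00 = 5.19 kJ/mol; chair II is more stable.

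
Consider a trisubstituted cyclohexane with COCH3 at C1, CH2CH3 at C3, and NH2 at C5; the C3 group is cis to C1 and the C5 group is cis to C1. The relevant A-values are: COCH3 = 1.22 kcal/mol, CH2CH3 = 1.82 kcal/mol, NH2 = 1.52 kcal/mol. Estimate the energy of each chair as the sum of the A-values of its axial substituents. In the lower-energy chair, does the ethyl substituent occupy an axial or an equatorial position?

equatorial

Chair I (acetyl axial, ethyl axial, amino axial): E = 4.56 kcal/mol.
Chair II (acetyl equatorial, ethyl equatorial, amino equatorial): E = 0.00 kcal/mol.
Chair II is the more stable (lower-energy) conformer, and in that chair the ethyl group is equatorial.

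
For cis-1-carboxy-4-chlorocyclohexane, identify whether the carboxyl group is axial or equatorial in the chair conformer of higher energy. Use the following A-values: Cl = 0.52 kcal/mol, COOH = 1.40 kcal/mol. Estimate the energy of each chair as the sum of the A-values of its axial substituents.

axial

C1 and C4 have opposite parity, so for the cis isomer the two substituents are one axial and one equatorial in each chair.
Chair I (chloro axial, carboxyl equatorial): E = 0.52 kcal/mol.
Chair II (chloro equatorial, carboxyl axial): E = 1.40 kcal/mol.
Chair II is the less stable (higher-energy) conformer, and in that chair the carboxyl group is axial.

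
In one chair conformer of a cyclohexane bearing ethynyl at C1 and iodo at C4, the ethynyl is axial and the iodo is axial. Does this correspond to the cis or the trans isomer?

C1 and C4 have opposite parity, so their axial bonds point in opposite directions.
With opposite-parity carbons, two substituents on the same face are one axial and one equatorial; opposite faces give both axial or both equatorial.
Here the groups are axial/axial → opposite face → trans.

trans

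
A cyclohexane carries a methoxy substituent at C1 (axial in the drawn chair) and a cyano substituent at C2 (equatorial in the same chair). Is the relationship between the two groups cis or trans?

cis

C1 and C2 have opposite parity, so their axial bonds point in opposite directions.
With opposite-parity carbons, two substituents on the same face are one axial and one equatorial; opposite faces give both axial or both equatorial.
Here the groups are axial/equatorial → same face → cis.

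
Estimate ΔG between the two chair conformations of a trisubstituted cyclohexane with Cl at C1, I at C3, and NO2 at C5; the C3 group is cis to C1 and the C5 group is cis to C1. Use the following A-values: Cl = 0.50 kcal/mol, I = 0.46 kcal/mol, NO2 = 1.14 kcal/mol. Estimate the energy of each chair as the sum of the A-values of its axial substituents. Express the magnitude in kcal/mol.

Chair I (chloro axial, iodo axial, nitro axial): E = 2.10 kcal/mol.
Chair II (chloro equatorial, iodo equatorial, nitro equatorial): E = 0.00 kcal/mol.
ΔE = 2.10 − 0.00 = 2.10 kcal/mol; chair II is more stable.

2.10 kcal/mol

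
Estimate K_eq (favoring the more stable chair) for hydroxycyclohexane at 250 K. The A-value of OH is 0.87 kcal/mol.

K ≈ 5.76

One chair has the hydroxyl group axial (E = 0.87 kcal/mol) and the other has it equatorial (E = 0).
ΔG = 0.87 kcal/mol between the two chairs.
K = exp(ΔG/RT) with R = 1.987×10⁻³ kcal mol⁻¹ K⁻¹ and T = 250 K gives K ≈ 5.76.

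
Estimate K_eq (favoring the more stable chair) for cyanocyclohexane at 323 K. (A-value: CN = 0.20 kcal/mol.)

One chair has the cyano group axial (E = 0.20 kcal/mol) and the other has it equatorial (E = 0).
ΔG = 0.20 kcal/mol between the two chairs.
K = exp(ΔG/RT) with R = 1.987×10⁻³ kcal mol⁻¹ K⁻¹ and T = 323 K gives K ≈ 1.37.

K ≈ 1.37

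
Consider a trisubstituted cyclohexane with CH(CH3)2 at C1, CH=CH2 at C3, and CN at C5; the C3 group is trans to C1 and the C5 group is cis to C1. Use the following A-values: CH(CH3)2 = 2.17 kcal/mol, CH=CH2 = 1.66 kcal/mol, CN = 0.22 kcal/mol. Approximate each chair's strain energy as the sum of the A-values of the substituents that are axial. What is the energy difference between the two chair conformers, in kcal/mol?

Chair I (isopropyl axial, vinyl equatorial, cyano axial): E = 2.39 kcal/mol.
Chair II (isopropyl equatorial, vinyl axial, cyano equatorial): E = 1.66 kcal/mol.
ΔE = 2.39 − 1.66 = 0.73 kcal/mol; chair II is more stable.

0.73 kcal/mol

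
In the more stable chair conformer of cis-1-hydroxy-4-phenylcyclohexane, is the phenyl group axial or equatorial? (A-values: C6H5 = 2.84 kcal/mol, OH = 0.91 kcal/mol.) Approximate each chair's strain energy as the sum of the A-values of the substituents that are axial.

C1 and C4 have opposite parity, so for the cis isomer the two substituents are one axial and one equatorial in each chair.
Chair I (phenyl axial, hydroxyl equatorial): E = 2.84 kcal/mol.
Chair II (phenyl equatorial, hydroxyl axial): E = 0.91 kcal/mol.
Chair II is the more stable (lower-energy) conformer, and in that chair the phenyl group is equatorial.

equatorial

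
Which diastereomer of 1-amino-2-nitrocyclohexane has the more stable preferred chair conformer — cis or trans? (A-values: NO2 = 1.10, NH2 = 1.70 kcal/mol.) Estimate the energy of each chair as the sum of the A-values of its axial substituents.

trans

At 1,2 positions (parity opposite): cis → (a,e or e,a); trans → (e,e or a,a).
Best chair for cis: E = 1.10 kcal/mol; best chair for trans: E = 0.00 kcal/mol.
The trans isomer is lower by 1.10 kcal/mol.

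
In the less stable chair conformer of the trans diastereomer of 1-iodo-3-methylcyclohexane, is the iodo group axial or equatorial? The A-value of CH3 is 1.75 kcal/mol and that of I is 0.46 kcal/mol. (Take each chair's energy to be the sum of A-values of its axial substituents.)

C1 and C3 have the same parity, so for the trans isomer the two substituents are one axial and one equatorial in each chair.
Chair I (methyl axial, iodo equatorial): E = 1.75 kcal/mol.
Chair II (methyl equatorial, iodo axial): E = 0.46 kcal/mol.
Chair I is the less stable (higher-energy) conformer, and in that chair the iodo group is equatorial.

equatorial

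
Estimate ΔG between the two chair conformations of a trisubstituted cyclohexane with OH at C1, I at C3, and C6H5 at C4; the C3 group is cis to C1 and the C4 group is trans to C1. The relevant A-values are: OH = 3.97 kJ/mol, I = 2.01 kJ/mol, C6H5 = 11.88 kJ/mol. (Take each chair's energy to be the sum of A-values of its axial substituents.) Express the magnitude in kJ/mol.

17.86 kJ/mol

Chair I (hydroxyl axial, iodo axial, phenyl axial): E = 17.86 kJ/mol.
Chair II (hydroxyl equatorial, iodo equatorial, phenyl equatorial): E = 0.00 kJ/mol.
ΔE = 17.86 − 0.00 = 17.86 kJ/mol; chair II is more stable.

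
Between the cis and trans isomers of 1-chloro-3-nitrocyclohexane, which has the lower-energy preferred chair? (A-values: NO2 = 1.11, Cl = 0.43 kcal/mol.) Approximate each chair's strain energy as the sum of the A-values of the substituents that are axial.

cis

At 1,3 positions (parity same): cis → (e,e or a,a); trans → (a,e or e,a).
Best chair for cis: E = 0.00 kcal/mol; best chair for trans: E = 0.43 kcal/mol.
The cis isomer is lower by 0.43 kcal/mol.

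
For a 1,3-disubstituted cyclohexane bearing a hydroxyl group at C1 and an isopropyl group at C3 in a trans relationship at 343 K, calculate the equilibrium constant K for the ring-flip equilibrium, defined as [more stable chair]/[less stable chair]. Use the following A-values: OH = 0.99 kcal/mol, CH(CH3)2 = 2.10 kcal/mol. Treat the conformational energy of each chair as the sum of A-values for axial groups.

K ≈ 5.10

C1 and C3 have the same parity, so for the trans isomer the two substituents are one axial and one equatorial in each chair.
Chair I (hydroxyl axial, isopropyl equatorial): E = 0.99 kcal/mol; chair II (hydroxyl equatorial, isopropyl axial): E = 2.10 kcal/mol.
ΔG = 1.11 kcal/mol between the two chairs.
K = exp(ΔG/RT) with R = 1.987×10⁻³ kcal mol⁻¹ K⁻¹ and T = 343 K gives K ≈ 5.1.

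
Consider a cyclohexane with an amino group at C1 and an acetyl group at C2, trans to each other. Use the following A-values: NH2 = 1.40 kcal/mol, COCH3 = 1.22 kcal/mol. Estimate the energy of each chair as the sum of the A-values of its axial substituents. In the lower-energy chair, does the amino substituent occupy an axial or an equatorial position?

equatorial

C1 and C2 have opposite parity, so for the trans isomer the two substituents are e,e in one chair and a,a in the other.
Chair I (amino axial, acetyl axial): E = 2.62 kcal/mol.
Chair II (amino equatorial, acetyl equatorial): E = 0.00 kcal/mol.
Chair II is the more stable (lower-energy) conformer, and in that chair the amino group is equatorial.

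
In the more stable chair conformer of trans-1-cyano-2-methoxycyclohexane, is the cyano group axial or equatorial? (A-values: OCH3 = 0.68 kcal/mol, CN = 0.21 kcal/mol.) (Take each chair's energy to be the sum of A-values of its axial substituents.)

equatorial

C1 and C2 have opposite parity, so for the trans isomer the two substituents are e,e in one chair and a,a in the other.
Chair I (methoxy axial, cyano axial): E = 0.89 kcal/mol.
Chair II (methoxy equatorial, cyano equatorial): E = 0.00 kcal/mol.
Chair II is the more stable (lower-energy) conformer, and in that chair the cyano group is equatorial.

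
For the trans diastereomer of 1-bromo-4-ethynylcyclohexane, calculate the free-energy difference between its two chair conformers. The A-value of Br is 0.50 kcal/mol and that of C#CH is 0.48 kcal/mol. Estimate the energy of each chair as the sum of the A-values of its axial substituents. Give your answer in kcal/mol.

0.98 kcal/mol

C1 and C4 have opposite parity, so for the trans isomer the two substituents are e,e in one chair and a,a in the other.
Chair I (bromo axial, ethynyl axial): E = 0.98 kcal/mol.
Chair II (bromo equatorial, ethynyl equatorial): E = 0.00 kcal/mol.
ΔE = 0.98 − 0.00 = 0.98 kcal/mol; chair II is more stable.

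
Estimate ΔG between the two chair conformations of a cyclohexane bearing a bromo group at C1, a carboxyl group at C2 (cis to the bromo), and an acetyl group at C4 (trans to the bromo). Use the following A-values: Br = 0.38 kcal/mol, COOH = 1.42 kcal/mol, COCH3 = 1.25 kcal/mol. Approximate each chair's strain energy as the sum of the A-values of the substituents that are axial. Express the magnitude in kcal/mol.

Chair I (bromo axial, carboxyl equatorial, acetyl axial): E = 1.63 kcal/mol.
Chair II (bromo equatorial, carboxyl axial, acetyl equatorial): E = 1.42 kcal/mol.
ΔE = 1.63 − 1.42 = 0.21 kcal/mol; chair II is more stable.

0.21 kcal/mol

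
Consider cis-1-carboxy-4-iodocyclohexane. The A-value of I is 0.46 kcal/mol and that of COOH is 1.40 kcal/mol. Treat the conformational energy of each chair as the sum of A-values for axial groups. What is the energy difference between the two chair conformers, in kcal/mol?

0.94 kcal/mol

C1 and C4 have opposite parity, so for the cis isomer the two substituents are one axial and one equatorial in each chair.
Chair I (iodo axial, carboxyl equatorial): E = 0.46 kcal/mol.
Chair II (iodo equatorial, carboxyl axial): E = 1.40 kcal/mol.
ΔE = 1.40 − 0.46 = 0.94 kcal/mol; chair I is more stable.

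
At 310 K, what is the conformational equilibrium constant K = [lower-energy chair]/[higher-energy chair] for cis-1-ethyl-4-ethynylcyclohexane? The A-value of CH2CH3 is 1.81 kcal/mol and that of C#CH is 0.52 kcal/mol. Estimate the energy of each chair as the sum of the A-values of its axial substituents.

C1 and C4 have opposite parity, so for the cis isomer the two substituents are one axial and one equatorial in each chair.
Chair I (ethyl axial, ethynyl equatorial): E = 1.81 kcal/mol; chair II (ethyl equatorial, ethynyl axial): E = 0.52 kcal/mol.
ΔG = 1.29 kcal/mol between the two chairs.
K = exp(ΔG/RT) with R = 1.987×10⁻³ kcal mol⁻¹ K⁻¹ and T = 310 K gives K ≈ 8.12.

K ≈ 8.12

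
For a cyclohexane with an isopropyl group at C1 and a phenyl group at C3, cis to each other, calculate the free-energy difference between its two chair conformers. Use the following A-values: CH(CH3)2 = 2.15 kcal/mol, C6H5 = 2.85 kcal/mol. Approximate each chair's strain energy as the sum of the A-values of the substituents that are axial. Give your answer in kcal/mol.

C1 and C3 have the same parity, so for the cis isomer the two substituents are e,e in one chair and a,a in the other.
Chair I (isopropyl axial, phenyl axial): E = 5.00 kcal/mol.
Chair II (isopropyl equatorial, phenyl equatorial): E = 0.00 kcal/mol.
ΔE = 5.00 − 0.00 = 5.00 kcal/mol; chair II is more stable.

5.00 kcal/mol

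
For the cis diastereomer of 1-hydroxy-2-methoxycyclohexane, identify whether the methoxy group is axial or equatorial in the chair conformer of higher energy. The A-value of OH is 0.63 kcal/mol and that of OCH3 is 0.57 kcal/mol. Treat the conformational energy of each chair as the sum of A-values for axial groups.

C1 and C2 have opposite parity, so for the cis isomer the two substituents are one axial and one equatorial in each chair.
Chair I (hydroxyl axial, methoxy equatorial): E = 0.63 kcal/mol.
Chair II (hydroxyl equatorial, methoxy axial): E = 0.57 kcal/mol.
Chair I is the less stable (higher-energy) conformer, and in that chair the methoxy group is equatorial.

equatorial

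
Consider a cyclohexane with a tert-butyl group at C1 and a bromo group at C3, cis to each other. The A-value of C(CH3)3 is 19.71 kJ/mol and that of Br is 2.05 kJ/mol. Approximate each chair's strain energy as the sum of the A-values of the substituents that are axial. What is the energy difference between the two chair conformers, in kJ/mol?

21.76 kJ/mol

C1 and C3 have the same parity, so for the cis isomer the two substituents are e,e in one chair and a,a in the other.
Chair I (tert-butyl axial, bromo axial): E = 21.76 kJ/mol.
Chair II (tert-butyl equatorial, bromo equatorial): E = 0.00 kJ/mol.
ΔE = 21.76 − 0.00 = 21.76 kJ/mol; chair II is more stable.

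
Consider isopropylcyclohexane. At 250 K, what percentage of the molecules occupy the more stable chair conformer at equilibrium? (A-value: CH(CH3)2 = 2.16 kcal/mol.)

98.7%

One chair has the isopropyl group axial (E = 2.16 kcal/mol) and the other has it equatorial (E = 0).
ΔG = 2.16 kcal/mol between the two chairs.
K = exp(ΔG/RT) with R = 1.987×10⁻³ kcal mol⁻¹ K⁻¹ and T = 250 K gives K ≈ 77.3.
Fraction in the lower-energy chair = K/(K+1) = 98.7%.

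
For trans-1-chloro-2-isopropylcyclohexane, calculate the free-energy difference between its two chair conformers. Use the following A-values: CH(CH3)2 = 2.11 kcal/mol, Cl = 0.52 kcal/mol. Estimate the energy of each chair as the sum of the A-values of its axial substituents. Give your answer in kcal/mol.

C1 and C2 have opposite parity, so for the trans isomer the two substituents are e,e in one chair and a,a in the other.
Chair I (isopropyl axial, chloro axial): E = 2.63 kcal/mol.
Chair II (isopropyl equatorial, chloro equatorial): E = 0.00 kcal/mol.
ΔE = 2.63 − 0.00 = 2.63 kcal/mol; chair II is more stable.

2.63 kcal/mol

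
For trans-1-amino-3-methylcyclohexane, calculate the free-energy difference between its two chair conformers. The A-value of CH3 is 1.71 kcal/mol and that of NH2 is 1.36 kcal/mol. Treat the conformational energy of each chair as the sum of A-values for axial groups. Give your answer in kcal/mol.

0.35 kcal/mol

C1 and C3 have the same parity, so for the trans isomer the two substituents are one axial and one equatorial in each chair.
Chair I (methyl axial, amino equatorial): E = 1.71 kcal/mol.
Chair II (methyl equatorial, amino axial): E = 1.36 kcal/mol.
ΔE = 1.71 − 1.36 = 0.35 kcal/mol; chair II is more stable.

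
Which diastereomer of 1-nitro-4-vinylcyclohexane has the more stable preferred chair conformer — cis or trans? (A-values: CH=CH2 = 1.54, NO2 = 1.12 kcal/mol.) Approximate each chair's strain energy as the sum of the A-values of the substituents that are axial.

trans

At 1,4 positions (parity opposite): cis → (a,e or e,a); trans → (e,e or a,a).
Best chair for cis: E = 1.12 kcal/mol; best chair for trans: E = 0.00 kcal/mol.
The trans isomer is lower by 1.12 kcal/mol.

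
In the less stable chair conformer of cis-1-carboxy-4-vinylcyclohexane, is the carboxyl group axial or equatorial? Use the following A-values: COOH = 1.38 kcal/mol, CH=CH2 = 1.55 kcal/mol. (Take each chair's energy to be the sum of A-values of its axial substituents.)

equatorial

C1 and C4 have opposite parity, so for the cis isomer the two substituents are one axial and one equatorial in each chair.
Chair I (carboxyl axial, vinyl equatorial): E = 1.38 kcal/mol.
Chair II (carboxyl equatorial, vinyl axial): E = 1.55 kcal/mol.
Chair II is the less stable (higher-energy) conformer, and in that chair the carboxyl group is equatorial.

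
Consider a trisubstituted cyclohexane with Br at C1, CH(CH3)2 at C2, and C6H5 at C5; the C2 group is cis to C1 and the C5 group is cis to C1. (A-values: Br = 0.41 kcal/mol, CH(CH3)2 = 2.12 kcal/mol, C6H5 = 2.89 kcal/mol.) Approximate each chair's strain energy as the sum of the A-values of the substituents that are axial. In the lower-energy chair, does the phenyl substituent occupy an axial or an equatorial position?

Chair I (bromo axial, isopropyl equatorial, phenyl axial): E = 3.30 kcal/mol.
Chair II (bromo equatorial, isopropyl axial, phenyl equatorial): E = 2.12 kcal/mol.
Chair II is the more stable (lower-energy) conformer, and in that chair the phenyl group is equatorial.

equatorial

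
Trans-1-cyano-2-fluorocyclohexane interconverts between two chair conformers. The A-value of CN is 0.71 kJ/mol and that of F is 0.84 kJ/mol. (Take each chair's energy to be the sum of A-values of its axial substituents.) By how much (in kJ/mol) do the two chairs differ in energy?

1.55 kJ/mol

C1 and C2 have opposite parity, so for the trans isomer the two substituents are e,e in one chair and a,a in the other.
Chair I (cyano axial, fluoro axial): E = 1.55 kJ/mol.
Chair II (cyano equatorial, fluoro equatorial): E = 0.00 kJ/mol.
ΔE = 1.55 − 0.00 = 1.55 kJ/mol; chair II is more stable.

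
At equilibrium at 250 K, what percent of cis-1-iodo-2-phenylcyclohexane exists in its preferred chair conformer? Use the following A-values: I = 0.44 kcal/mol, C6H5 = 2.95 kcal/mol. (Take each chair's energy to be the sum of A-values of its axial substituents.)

C1 and C2 have opposite parity, so for the cis isomer the two substituents are one axial and one equatorial in each chair.
Chair I (iodo axial, phenyl equatorial): E = 0.44 kcal/mol; chair II (iodo equatorial, phenyl axial): E = 2.95 kcal/mol.
ΔG = 2.51 kcal/mol between the two chairs.
K = exp(ΔG/RT) with R = 1.987×10⁻³ kcal mol⁻¹ K⁻¹ and T = 250 K gives K ≈ 156.
Fraction in the lower-energy chair = K/(K+1) = 99.4%.

99.4%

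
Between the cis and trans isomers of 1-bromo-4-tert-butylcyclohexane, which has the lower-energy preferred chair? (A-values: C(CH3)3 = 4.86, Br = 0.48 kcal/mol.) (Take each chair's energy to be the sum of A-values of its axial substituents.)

trans

At 1,4 positions (parity opposite): cis → (a,e or e,a); trans → (e,e or a,a).
Best chair for cis: E = 0.48 kcal/mol; best chair for trans: E = 0.00 kcal/mol.
The trans isomer is lower by 0.48 kcal/mol.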